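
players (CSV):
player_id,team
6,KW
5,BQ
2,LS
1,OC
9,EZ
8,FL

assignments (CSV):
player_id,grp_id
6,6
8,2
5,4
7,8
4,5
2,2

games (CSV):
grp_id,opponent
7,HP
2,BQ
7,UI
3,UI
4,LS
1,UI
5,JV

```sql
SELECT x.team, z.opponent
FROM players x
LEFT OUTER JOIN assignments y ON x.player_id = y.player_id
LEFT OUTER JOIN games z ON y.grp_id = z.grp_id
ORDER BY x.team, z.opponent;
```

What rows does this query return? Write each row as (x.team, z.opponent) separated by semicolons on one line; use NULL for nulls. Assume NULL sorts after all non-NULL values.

(BQ, LS); (EZ, NULL); (FL, BQ); (KW, NULL); (LS, BQ); (OC, NULL)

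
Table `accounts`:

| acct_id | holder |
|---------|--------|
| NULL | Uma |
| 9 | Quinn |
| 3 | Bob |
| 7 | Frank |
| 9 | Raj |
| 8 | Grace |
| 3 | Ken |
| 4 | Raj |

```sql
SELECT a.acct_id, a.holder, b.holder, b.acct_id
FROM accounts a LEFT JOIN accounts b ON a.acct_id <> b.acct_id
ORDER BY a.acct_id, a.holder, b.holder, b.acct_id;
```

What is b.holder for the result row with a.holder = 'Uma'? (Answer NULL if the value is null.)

NULL

LEFT JOIN keeps every row from `accounts a`; unmatched rows get NULL for `accounts b`'s columns.
Matching on a.acct_id <> b.acct_id. A NULL in a compared column never satisfies the condition.
- a (acct_id=NULL) has no partner → padded with NULL.
- a (acct_id=9) pairs with 5 row(s) of b.
- a (acct_id=3) pairs with 5 row(s) of b.
- a (acct_id=7) pairs with 6 row(s) of b.
- a (acct_id=9) pairs with 5 row(s) of b.
- a (acct_id=8) pairs with 6 row(s) of b.
- a (acct_id=3) pairs with 5 row(s) of b.
- a (acct_id=4) pairs with 6 row(s) of b.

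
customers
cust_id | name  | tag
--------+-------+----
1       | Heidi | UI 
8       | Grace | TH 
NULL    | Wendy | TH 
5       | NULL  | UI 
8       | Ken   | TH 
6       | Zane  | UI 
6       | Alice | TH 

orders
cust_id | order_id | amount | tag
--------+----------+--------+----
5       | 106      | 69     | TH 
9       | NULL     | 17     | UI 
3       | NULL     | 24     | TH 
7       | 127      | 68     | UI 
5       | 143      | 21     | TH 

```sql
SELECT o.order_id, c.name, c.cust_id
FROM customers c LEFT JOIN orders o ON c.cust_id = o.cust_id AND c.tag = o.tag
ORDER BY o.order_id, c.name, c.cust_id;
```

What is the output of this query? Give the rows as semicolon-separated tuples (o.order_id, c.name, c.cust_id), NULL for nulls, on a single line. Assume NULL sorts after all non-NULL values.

(NULL, Alice, 6); (NULL, Grace, 8); (NULL, Heidi, 1); (NULL, Ken, 8); (NULL, Wendy, NULL); (NULL, Zane, 6); (NULL, NULL, 5)

LEFT JOIN keeps every row from `customers`; unmatched rows get NULL for `orders`'s columns.
Matching on c.cust_id = o.cust_id AND c.tag = o.tag. A NULL in a compared column never satisfies the condition.
Matched pairs: 0; unmatched c rows kept: 7.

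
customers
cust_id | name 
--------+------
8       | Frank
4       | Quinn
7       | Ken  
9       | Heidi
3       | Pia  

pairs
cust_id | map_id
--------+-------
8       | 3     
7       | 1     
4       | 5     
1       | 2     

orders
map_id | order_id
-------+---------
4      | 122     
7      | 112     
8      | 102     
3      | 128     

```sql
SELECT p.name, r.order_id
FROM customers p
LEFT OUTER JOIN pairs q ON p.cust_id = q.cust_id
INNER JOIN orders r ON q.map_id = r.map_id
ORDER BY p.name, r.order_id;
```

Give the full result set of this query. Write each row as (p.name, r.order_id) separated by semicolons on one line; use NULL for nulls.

Step 1 — p LEFT JOIN q on cust_id → 5 row(s).
Then INNER JOIN `orders r` on map_id: keep only rows whose q.map_id appears in r.

(Frank, 128)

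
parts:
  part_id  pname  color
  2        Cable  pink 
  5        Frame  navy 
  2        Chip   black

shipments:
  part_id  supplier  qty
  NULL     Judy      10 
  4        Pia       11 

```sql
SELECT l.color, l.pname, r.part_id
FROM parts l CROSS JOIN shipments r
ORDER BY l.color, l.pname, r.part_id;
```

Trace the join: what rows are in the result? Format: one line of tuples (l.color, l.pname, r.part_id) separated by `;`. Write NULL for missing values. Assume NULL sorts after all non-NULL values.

(black, Chip, 4); (black, Chip, NULL); (navy, Frame, 4); (navy, Frame, NULL); (pink, Cable, 4); (pink, Cable, NULL)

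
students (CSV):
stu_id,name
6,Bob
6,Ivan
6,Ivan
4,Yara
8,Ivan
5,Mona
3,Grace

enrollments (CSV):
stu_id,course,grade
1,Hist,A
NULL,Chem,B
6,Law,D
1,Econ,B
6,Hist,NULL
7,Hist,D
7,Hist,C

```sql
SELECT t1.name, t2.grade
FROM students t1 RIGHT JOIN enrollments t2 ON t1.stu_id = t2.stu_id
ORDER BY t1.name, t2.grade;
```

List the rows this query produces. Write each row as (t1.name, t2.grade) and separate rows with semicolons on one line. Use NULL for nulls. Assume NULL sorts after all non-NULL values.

RIGHT JOIN keeps every row from `enrollments`; unmatched rows get NULL for `students`'s columns.
Matching on t1.stu_id = t2.stu_id. A NULL in a compared column never satisfies the condition.
Matched pairs: 6; unmatched t2 rows kept: 5.

(Bob, D); (Bob, NULL); (Ivan, D); (Ivan, D); (Ivan, NULL); (Ivan, NULL); (NULL, A); (NULL, B); (NULL, B); (NULL, C); (NULL, D)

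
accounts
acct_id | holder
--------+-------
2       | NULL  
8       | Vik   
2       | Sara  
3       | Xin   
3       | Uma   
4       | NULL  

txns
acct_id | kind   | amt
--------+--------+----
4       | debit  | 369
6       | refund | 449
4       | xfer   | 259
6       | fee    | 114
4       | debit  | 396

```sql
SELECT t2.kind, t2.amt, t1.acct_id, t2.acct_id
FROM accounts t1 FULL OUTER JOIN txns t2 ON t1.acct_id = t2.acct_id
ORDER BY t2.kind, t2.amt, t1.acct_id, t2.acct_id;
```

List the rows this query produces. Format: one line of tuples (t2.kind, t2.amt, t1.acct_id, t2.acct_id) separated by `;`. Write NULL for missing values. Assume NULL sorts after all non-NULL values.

FULL OUTER JOIN keeps every row from both sides; unmatched rows get NULL for the other side's columns.
Matching on t1.acct_id = t2.acct_id.
- t1[0] acct_id=2 → no match; kept with NULLs on the t2 side.
- t1[1] acct_id=8 → no match; kept with NULLs on the t2 side.
- t1[2] acct_id=2 → no match; kept with NULLs on the t2 side.
- t1[3] acct_id=3 → no match; kept with NULLs on the t2 side.
- t1[4] acct_id=3 → no match; kept with NULLs on the t2 side.
- t1[5] acct_id=4 → 3 match(es) in t2 → 3 row(s).
- 2 row(s) from t2 found no t1 partner → padded with NULL.
After projecting and ordering:
t2.kind | t2.amt | t1.acct_id | t2.acct_id
debit | 369 | 4 | 4
debit | 396 | 4 | 4
fee | 114 | NULL | 6
refund | 449 | NULL | 6
xfer | 259 | 4 | 4
NULL | NULL | 2 | NULL
NULL | NULL | 2 | NULL
NULL | NULL | 3 | NULL
NULL | NULL | 3 | NULL
NULL | NULL | 8 | NULL

(debit, 369, 4, 4); (debit, 396, 4, 4); (fee, 114, NULL, 6); (refund, 449, NULL, 6); (xfer, 259, 4, 4); (NULL, NULL, 2, NULL); (NULL, NULL, 2, NULL); (NULL, NULL, 3, NULL); (NULL, NULL, 3, NULL); (NULL, NULL, 8, NULL)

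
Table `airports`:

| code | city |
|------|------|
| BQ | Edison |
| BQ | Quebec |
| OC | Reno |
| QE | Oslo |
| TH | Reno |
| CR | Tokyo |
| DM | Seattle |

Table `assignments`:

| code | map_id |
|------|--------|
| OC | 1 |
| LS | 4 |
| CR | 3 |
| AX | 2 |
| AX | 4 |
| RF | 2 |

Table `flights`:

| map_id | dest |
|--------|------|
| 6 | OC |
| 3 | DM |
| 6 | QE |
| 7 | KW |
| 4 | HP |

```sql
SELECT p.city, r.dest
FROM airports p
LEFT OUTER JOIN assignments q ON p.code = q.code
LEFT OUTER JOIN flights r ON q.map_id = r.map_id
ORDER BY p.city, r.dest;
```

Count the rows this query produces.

Evaluate left to right. First `airports p LEFT JOIN assignments q` on code: 7 row(s).
Then LEFT JOIN `flights r` on map_id: each of those 7 rows is kept; rows whose q.map_id has no match in r get NULL for r's columns.
Result: 7 row(s).

7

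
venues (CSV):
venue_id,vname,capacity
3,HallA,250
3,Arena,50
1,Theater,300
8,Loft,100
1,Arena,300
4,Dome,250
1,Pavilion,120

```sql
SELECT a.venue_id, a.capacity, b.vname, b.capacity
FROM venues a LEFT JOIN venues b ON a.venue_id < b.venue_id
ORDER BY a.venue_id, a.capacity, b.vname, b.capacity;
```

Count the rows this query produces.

18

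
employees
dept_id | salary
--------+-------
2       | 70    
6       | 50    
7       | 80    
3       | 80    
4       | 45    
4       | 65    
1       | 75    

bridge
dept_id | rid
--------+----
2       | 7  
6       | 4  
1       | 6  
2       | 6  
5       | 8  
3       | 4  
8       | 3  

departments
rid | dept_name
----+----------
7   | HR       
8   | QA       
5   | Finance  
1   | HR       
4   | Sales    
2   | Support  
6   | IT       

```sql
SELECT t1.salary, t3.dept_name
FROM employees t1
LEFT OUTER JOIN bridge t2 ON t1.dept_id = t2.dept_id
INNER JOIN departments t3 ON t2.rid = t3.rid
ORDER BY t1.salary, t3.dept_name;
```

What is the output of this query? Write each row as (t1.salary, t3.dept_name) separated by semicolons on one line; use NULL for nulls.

Evaluate left to right. First `employees t1 LEFT JOIN bridge t2` on dept_id: 8 row(s).
Then INNER JOIN `departments t3` on rid: keep only rows whose t2.rid appears in t3.

(50, Sales); (70, HR); (70, IT); (75, IT); (80, Sales)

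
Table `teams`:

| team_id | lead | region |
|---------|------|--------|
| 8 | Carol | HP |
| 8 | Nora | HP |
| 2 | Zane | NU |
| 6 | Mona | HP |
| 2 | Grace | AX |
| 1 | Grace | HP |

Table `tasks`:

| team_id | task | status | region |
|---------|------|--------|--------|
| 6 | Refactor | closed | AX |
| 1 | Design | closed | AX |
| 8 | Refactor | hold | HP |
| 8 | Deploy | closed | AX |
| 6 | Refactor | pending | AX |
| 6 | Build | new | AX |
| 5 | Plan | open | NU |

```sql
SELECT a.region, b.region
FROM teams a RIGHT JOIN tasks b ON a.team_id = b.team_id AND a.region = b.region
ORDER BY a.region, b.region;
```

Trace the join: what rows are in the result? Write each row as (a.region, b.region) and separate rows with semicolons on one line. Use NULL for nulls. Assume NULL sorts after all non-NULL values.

(HP, HP); (HP, HP); (NULL, AX); (NULL, AX); (NULL, AX); (NULL, AX); (NULL, AX); (NULL, NU)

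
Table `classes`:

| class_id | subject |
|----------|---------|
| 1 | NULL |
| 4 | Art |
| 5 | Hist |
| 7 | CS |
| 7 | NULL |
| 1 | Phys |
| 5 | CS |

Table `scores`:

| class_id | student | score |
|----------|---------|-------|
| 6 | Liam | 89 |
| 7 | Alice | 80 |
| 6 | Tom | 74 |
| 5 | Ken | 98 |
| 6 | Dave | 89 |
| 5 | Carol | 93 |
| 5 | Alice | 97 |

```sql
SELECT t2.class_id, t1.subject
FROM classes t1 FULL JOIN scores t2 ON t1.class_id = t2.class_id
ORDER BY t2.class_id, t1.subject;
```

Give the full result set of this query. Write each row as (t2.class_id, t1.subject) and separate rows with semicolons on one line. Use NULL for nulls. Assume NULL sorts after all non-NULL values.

(5, CS); (5, CS); (5, CS); (5, Hist); (5, Hist); (5, Hist); (6, NULL); (6, NULL); (6, NULL); (7, CS); (7, NULL); (NULL, Art); (NULL, Phys); (NULL, NULL)

FULL OUTER JOIN keeps every row from both sides; unmatched rows get NULL for the other side's columns.
Matching on t1.class_id = t2.class_id.
- class_id=1: no t2 row matches, row kept with t2 columns NULL.
- class_id=4: no t2 row matches, row kept with t2 columns NULL.
- class_id=5: 3 matching t2 row(s), so 3 row(s) emitted.
- class_id=7: 1 matching t2 row(s), so 1 row(s) emitted.
- class_id=7: 1 matching t2 row(s), so 1 row(s) emitted.
- class_id=1: no t2 row matches, row kept with t2 columns NULL.
- class_id=5: 3 matching t2 row(s), so 3 row(s) emitted.
- 3 t2 row(s) had no t1 match → kept, t1 columns NULL.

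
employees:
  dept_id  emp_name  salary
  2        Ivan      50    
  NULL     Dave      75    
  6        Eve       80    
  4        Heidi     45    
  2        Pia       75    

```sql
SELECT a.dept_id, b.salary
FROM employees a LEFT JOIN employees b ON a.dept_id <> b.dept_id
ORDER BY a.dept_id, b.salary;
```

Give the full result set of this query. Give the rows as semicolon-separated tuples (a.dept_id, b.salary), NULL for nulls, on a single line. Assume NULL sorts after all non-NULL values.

LEFT JOIN keeps every row from `employees a`; unmatched rows get NULL for `employees b`'s columns.
Matching on a.dept_id <> b.dept_id. A NULL in a compared column never satisfies the condition.
Matched pairs: 10; unmatched a rows kept: 1.

(2, 45); (2, 45); (2, 80); (2, 80); (4, 50); (4, 75); (4, 80); (6, 45); (6, 50); (6, 75); (NULL, NULL)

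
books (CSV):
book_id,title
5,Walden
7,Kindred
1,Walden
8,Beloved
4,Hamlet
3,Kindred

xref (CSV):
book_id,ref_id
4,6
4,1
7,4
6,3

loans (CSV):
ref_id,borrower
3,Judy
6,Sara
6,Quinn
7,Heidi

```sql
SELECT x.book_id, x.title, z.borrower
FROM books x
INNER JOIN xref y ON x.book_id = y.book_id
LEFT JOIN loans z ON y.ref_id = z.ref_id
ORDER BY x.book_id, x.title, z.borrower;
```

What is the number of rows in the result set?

4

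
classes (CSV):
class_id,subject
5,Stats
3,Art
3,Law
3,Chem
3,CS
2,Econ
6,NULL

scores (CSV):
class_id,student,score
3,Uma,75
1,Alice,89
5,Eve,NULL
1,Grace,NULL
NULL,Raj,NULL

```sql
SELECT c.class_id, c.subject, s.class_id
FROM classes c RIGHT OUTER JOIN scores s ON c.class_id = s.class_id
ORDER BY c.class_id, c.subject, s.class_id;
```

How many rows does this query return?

RIGHT JOIN keeps every row from `scores`; unmatched rows get NULL for `classes`'s columns.
Matching on c.class_id = s.class_id. A NULL in a compared column never satisfies the condition.
- c[0] class_id=5 → 1 match(es) in s → 1 row(s).
- c[1] class_id=3 → 1 match(es) in s → 1 row(s).
- c[2] class_id=3 → 1 match(es) in s → 1 row(s).
- c[3] class_id=3 → 1 match(es) in s → 1 row(s).
- c[4] class_id=3 → 1 match(es) in s → 1 row(s).
- c[5] class_id=2 → no match.
- c[6] class_id=6 → no match.
- 3 row(s) from s found no c partner → padded with NULL.
Total: 5 matched + 3 padded = 8 rows.

8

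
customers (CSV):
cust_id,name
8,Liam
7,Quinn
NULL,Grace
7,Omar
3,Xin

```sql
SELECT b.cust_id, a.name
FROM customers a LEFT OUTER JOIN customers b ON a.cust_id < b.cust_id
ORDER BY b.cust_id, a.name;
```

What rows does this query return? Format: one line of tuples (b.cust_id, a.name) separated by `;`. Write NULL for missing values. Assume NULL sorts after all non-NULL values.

LEFT JOIN keeps every row from `customers a`; unmatched rows get NULL for `customers b`'s columns.
Matching on a.cust_id < b.cust_id. A NULL in a compared column never satisfies the condition.
- a (cust_id=8) has no partner → padded with NULL.
- a (cust_id=7) pairs with 1 row(s) of b.
- a (cust_id=NULL) has no partner → padded with NULL.
- a (cust_id=7) pairs with 1 row(s) of b.
- a (cust_id=3) pairs with 3 row(s) of b.
After projecting and ordering:
b.cust_id | a.name
7 | Xin
7 | Xin
8 | Omar
8 | Quinn
8 | Xin
NULL | Grace
NULL | Liam

(7, Xin); (7, Xin); (8, Omar); (8, Quinn); (8, Xin); (NULL, Grace); (NULL, Liam)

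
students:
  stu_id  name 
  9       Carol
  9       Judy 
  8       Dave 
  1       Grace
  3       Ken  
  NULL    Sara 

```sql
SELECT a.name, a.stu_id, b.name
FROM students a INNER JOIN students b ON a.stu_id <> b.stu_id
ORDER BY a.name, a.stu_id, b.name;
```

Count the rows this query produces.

INNER JOIN keeps only pairs where the ON condition holds.
Matching on a.stu_id <> b.stu_id. A NULL in a compared column never satisfies the condition.
- stu_id=9: 3 matching b row(s), so 3 row(s) emitted.
- stu_id=9: 3 matching b row(s), so 3 row(s) emitted.
- stu_id=8: 4 matching b row(s), so 4 row(s) emitted.
- stu_id=1: 4 matching b row(s), so 4 row(s) emitted.
- stu_id=3: 4 matching b row(s), so 4 row(s) emitted.
- stu_id=NULL: no matching b row, dropped.
Total: 18 rows.

18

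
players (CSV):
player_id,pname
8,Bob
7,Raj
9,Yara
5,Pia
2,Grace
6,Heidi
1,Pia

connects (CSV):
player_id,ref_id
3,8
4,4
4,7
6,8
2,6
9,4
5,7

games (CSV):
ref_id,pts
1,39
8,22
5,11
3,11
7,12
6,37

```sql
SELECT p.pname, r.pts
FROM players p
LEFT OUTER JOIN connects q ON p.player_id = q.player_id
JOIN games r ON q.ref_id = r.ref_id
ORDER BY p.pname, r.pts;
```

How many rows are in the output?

3

Evaluate left to right. First `players p LEFT JOIN connects q` on player_id: 7 row(s).
Then INNER JOIN `games r` on ref_id: keep only rows whose q.ref_id appears in r.
Result: 3 row(s).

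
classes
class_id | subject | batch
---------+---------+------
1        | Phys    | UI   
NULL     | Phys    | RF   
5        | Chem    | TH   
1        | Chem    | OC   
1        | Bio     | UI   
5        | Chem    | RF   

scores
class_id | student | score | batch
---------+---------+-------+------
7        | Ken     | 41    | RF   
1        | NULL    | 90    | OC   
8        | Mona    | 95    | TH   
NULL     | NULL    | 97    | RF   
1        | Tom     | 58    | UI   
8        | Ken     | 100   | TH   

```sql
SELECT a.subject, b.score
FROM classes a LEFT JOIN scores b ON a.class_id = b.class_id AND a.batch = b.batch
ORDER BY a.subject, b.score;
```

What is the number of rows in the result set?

LEFT JOIN keeps every row from `classes`; unmatched rows get NULL for `scores`'s columns.
Matching on a.class_id = b.class_id AND a.batch = b.batch. A NULL in a compared column never satisfies the condition.
- a row (class_id=1, batch=UI): matches 1 b row(s) → 1 output row(s).
- a row (class_id=NULL, batch=RF): no match → kept, b columns NULL.
- a row (class_id=5, batch=TH): no match → kept, b columns NULL.
- a row (class_id=1, batch=OC): matches 1 b row(s) → 1 output row(s).
- a row (class_id=1, batch=UI): matches 1 b row(s) → 1 output row(s).
- a row (class_id=5, batch=RF): no match → kept, b columns NULL.
Total: 3 matched + 3 padded = 6 rows.

6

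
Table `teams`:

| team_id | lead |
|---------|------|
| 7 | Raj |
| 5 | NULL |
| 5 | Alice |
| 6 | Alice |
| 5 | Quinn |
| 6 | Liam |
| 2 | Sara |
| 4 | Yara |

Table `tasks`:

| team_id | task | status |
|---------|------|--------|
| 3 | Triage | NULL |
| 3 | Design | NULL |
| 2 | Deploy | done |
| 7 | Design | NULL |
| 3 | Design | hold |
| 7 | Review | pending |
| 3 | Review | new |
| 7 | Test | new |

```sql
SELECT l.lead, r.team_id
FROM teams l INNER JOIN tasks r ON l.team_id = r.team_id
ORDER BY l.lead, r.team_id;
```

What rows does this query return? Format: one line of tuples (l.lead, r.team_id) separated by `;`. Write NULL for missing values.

(Raj, 7); (Raj, 7); (Raj, 7); (Sara, 2)

INNER JOIN keeps only pairs where the ON condition holds.
Matching on l.team_id = r.team_id.
- l[0] team_id=7 → 3 match(es) in r → 3 row(s).
- l[1] team_id=5 → no match; dropped.
- l[2] team_id=5 → no match; dropped.
- l[3] team_id=6 → no match; dropped.
- l[4] team_id=5 → no match; dropped.
- l[5] team_id=6 → no match; dropped.
- l[6] team_id=2 → 1 match(es) in r → 1 row(s).
- l[7] team_id=4 → no match; dropped.
After projecting and ordering:
l.lead | r.team_id
Raj | 7
Raj | 7
Raj | 7
Sara | 2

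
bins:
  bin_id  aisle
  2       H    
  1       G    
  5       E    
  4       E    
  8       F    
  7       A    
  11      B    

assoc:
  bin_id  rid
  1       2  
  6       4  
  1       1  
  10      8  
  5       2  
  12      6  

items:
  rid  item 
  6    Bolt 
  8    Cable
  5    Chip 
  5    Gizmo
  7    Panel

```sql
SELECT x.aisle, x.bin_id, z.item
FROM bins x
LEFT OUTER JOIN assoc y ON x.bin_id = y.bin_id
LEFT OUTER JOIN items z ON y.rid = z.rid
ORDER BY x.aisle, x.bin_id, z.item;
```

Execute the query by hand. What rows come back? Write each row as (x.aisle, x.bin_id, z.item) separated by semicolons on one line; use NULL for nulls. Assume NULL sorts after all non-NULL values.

(A, 7, NULL); (B, 11, NULL); (E, 4, NULL); (E, 5, NULL); (F, 8, NULL); (G, 1, NULL); (G, 1, NULL); (H, 2, NULL)

Evaluate left to right. First `bins x LEFT JOIN assoc y` on bin_id: 8 row(s).
Then LEFT JOIN `items z` on rid: each of those 8 rows is kept; rows whose y.rid has no match in z get NULL for z's columns.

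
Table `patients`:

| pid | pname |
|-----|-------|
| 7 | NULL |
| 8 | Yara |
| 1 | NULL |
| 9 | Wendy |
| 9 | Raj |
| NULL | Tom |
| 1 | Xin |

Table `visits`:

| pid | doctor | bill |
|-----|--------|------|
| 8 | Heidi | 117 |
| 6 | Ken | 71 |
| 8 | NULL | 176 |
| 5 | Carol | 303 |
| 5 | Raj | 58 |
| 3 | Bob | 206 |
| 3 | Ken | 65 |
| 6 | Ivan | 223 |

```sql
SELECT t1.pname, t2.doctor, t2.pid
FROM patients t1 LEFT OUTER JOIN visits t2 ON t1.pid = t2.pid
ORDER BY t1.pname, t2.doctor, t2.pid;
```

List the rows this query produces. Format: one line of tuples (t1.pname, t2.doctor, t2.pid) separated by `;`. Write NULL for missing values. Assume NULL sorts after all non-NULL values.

LEFT JOIN keeps every row from `patients`; unmatched rows get NULL for `visits`'s columns.
Matching on t1.pid = t2.pid. A NULL in a compared column never satisfies the condition.
- pid=7: no t2 row matches, row kept with t2 columns NULL.
- pid=8: 2 matching t2 row(s), so 2 row(s) emitted.
- pid=1: no t2 row matches, row kept with t2 columns NULL.
- pid=9: no t2 row matches, row kept with t2 columns NULL.
- pid=9: no t2 row matches, row kept with t2 columns NULL.
- pid=NULL: no t2 row matches, row kept with t2 columns NULL.
- pid=1: no t2 row matches, row kept with t2 columns NULL.
After projecting and ordering:
t1.pname | t2.doctor | t2.pid
Raj | NULL | NULL
Tom | NULL | NULL
Wendy | NULL | NULL
Xin | NULL | NULL
Yara | Heidi | 8
Yara | NULL | 8
NULL | NULL | NULL
NULL | NULL | NULL

(Raj, NULL, NULL); (Tom, NULL, NULL); (Wendy, NULL, NULL); (Xin, NULL, NULL); (Yara, Heidi, 8); (Yara, NULL, 8); (NULL, NULL, NULL); (NULL, NULL, NULL)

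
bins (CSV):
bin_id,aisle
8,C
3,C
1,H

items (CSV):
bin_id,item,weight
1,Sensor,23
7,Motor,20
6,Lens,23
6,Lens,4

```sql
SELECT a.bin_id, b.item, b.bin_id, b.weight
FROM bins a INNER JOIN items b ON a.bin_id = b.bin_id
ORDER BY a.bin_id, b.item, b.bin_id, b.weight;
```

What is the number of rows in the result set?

1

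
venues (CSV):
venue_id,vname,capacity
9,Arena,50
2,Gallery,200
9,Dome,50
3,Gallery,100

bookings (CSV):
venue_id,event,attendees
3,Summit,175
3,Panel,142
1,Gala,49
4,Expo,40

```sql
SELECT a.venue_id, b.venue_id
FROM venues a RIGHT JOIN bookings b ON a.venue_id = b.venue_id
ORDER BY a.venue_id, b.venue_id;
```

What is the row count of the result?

RIGHT JOIN keeps every row from `bookings`; unmatched rows get NULL for `venues`'s columns.
Matching on a.venue_id = b.venue_id.
- a (venue_id=9) has no partner in b.
- a (venue_id=2) has no partner in b.
- a (venue_id=9) has no partner in b.
- a (venue_id=3) pairs with 2 row(s) of b.
- 2 b row(s) had no a match → kept, a columns NULL.
Total: 2 matched + 2 padded = 4 rows.

4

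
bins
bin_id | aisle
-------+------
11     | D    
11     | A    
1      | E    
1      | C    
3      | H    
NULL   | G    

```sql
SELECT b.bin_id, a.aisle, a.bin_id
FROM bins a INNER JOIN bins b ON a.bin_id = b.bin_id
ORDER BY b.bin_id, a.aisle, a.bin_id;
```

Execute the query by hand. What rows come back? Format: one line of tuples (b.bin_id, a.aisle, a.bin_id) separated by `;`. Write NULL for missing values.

(1, C, 1); (1, C, 1); (1, E, 1); (1, E, 1); (3, H, 3); (11, A, 11); (11, A, 11); (11, D, 11); (11, D, 11)

INNER JOIN keeps only pairs where the ON condition holds.
Matching on a.bin_id = b.bin_id. A NULL in a compared column never satisfies the condition.
- a row (bin_id=11): matches 2 b row(s) → 2 output row(s).
- a row (bin_id=11): matches 2 b row(s) → 2 output row(s).
- a row (bin_id=1): matches 2 b row(s) → 2 output row(s).
- a row (bin_id=1): matches 2 b row(s) → 2 output row(s).
- a row (bin_id=3): matches 1 b row(s) → 1 output row(s).
- a row (bin_id=NULL): no match → dropped.
After projecting and ordering:
b.bin_id | a.aisle | a.bin_id
1 | C | 1
1 | C | 1
1 | E | 1
1 | E | 1
3 | H | 3
11 | A | 11
11 | A | 11
11 | D | 11
11 | D | 11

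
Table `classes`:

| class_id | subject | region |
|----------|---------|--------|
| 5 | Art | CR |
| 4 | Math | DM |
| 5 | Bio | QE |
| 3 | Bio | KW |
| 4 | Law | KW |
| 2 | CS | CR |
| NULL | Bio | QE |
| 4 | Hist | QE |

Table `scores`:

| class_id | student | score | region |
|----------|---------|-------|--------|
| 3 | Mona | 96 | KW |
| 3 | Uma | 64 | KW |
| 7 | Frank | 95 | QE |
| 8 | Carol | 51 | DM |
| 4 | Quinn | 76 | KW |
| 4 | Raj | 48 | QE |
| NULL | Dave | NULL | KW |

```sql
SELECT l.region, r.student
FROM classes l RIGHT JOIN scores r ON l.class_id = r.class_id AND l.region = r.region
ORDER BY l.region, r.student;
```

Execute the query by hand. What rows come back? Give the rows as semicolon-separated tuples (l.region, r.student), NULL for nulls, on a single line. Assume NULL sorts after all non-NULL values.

RIGHT JOIN keeps every row from `scores`; unmatched rows get NULL for `classes`'s columns.
Matching on l.class_id = r.class_id AND l.region = r.region. A NULL in a compared column never satisfies the condition.
Matched pairs: 4; unmatched r rows kept: 3.

(KW, Mona); (KW, Quinn); (KW, Uma); (QE, Raj); (NULL, Carol); (NULL, Dave); (NULL, Frank)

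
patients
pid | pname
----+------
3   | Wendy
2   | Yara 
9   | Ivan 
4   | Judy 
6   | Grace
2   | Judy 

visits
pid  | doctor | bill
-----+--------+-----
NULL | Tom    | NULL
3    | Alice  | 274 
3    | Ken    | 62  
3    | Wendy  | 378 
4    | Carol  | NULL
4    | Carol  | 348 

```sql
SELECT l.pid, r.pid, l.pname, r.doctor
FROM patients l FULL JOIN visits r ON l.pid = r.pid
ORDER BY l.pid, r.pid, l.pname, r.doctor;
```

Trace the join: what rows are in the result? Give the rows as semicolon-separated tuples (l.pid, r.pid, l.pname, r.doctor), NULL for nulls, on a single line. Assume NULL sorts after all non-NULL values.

(2, NULL, Judy, NULL); (2, NULL, Yara, NULL); (3, 3, Wendy, Alice); (3, 3, Wendy, Ken); (3, 3, Wendy, Wendy); (4, 4, Judy, Carol); (4, 4, Judy, Carol); (6, NULL, Grace, NULL); (9, NULL, Ivan, NULL); (NULL, NULL, NULL, Tom)

FULL OUTER JOIN keeps every row from both sides; unmatched rows get NULL for the other side's columns.
Matching on l.pid = r.pid. A NULL in a compared column never satisfies the condition.
Matched pairs: 5; unmatched l rows kept: 4; unmatched r rows kept: 1.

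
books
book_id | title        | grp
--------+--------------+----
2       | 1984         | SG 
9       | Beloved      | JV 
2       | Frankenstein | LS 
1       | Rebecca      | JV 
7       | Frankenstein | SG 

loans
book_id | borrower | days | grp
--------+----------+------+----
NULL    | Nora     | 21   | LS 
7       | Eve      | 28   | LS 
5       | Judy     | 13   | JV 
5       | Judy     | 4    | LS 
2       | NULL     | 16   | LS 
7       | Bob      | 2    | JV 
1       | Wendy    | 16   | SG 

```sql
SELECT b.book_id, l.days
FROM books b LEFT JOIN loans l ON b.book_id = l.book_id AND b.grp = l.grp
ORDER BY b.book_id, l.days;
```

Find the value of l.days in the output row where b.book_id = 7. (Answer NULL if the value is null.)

LEFT JOIN keeps every row from `books`; unmatched rows get NULL for `loans`'s columns.
Matching on b.book_id = l.book_id AND b.grp = l.grp. A NULL in a compared column never satisfies the condition.
Matched pairs: 1; unmatched b rows kept: 4.

NULL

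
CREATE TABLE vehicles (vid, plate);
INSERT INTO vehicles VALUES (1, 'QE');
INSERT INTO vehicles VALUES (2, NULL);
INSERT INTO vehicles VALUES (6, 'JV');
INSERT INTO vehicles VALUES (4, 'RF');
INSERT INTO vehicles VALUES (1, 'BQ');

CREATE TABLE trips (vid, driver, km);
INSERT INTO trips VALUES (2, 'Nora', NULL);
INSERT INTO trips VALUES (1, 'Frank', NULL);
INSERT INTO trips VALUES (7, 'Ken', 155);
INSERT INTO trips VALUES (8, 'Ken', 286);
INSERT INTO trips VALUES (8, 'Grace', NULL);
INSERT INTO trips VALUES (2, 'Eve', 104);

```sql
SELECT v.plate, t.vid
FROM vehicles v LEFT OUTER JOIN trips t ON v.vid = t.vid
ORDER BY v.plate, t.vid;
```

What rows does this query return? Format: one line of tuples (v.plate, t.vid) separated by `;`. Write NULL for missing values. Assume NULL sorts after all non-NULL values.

(BQ, 1); (JV, NULL); (QE, 1); (RF, NULL); (NULL, 2); (NULL, 2)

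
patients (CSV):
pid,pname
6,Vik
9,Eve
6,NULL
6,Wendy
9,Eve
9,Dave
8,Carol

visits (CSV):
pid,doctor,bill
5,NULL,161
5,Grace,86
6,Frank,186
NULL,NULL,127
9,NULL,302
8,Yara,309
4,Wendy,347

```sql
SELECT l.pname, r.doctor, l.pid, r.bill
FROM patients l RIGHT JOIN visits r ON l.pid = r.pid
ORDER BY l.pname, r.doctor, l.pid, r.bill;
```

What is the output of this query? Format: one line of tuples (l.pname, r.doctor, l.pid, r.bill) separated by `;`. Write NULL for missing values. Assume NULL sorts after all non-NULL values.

RIGHT JOIN keeps every row from `visits`; unmatched rows get NULL for `patients`'s columns.
Matching on l.pid = r.pid. A NULL in a compared column never satisfies the condition.
- l[0] pid=6 → 1 match(es) in r → 1 row(s).
- l[1] pid=9 → 1 match(es) in r → 1 row(s).
- l[2] pid=6 → 1 match(es) in r → 1 row(s).
- l[3] pid=6 → 1 match(es) in r → 1 row(s).
- l[4] pid=9 → 1 match(es) in r → 1 row(s).
- l[5] pid=9 → 1 match(es) in r → 1 row(s).
- l[6] pid=8 → 1 match(es) in r → 1 row(s).
- 4 row(s) from r found no l partner → padded with NULL.

(Carol, Yara, 8, 309); (Dave, NULL, 9, 302); (Eve, NULL, 9, 302); (Eve, NULL, 9, 302); (Vik, Frank, 6, 186); (Wendy, Frank, 6, 186); (NULL, Frank, 6, 186); (NULL, Grace, NULL, 86); (NULL, Wendy, NULL, 347); (NULL, NULL, NULL, 127); (NULL, NULL, NULL, 161)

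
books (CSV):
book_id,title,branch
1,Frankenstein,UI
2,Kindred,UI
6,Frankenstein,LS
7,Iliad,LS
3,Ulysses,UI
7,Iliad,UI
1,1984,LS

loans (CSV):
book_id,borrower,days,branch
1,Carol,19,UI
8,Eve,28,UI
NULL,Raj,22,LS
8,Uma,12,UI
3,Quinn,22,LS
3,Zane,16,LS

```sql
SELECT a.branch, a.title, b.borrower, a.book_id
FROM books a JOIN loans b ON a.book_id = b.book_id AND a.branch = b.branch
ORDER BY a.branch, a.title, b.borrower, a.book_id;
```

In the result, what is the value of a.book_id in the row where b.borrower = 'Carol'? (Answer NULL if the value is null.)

1

INNER JOIN keeps only pairs where the ON condition holds.
Matching on a.book_id = b.book_id AND a.branch = b.branch. A NULL in a compared column never satisfies the condition.
Matched pairs: 1.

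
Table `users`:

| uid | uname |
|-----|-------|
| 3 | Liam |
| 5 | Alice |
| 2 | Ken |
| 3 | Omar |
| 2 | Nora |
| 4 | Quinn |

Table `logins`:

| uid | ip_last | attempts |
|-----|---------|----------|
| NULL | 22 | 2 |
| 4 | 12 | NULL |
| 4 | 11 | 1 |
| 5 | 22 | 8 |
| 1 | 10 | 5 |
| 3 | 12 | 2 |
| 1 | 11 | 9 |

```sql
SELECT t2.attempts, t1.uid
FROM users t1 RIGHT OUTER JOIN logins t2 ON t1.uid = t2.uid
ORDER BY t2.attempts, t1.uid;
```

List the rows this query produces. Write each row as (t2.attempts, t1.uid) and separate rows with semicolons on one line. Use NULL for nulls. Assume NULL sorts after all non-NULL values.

(1, 4); (2, 3); (2, 3); (2, NULL); (5, NULL); (8, 5); (9, NULL); (NULL, 4)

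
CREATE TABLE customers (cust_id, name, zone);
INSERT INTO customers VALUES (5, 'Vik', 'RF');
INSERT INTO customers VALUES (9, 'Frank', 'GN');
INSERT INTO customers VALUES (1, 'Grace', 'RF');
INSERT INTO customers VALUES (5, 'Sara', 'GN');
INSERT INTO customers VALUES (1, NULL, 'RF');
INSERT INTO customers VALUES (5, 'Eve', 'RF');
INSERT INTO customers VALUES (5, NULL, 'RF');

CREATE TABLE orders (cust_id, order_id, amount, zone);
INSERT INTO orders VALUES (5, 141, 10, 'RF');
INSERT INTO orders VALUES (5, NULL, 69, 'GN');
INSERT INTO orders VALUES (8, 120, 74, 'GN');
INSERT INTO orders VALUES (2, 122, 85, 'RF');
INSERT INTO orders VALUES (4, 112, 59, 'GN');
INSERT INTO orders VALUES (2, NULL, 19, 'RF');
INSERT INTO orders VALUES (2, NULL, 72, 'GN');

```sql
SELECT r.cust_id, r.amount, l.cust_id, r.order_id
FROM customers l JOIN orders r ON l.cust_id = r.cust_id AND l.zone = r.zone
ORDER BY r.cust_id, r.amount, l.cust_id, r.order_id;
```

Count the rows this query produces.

INNER JOIN keeps only pairs where the ON condition holds.
Matching on l.cust_id = r.cust_id AND l.zone = r.zone.
- l row (cust_id=5, zone=RF): matches 1 r row(s) → 1 output row(s).
- l row (cust_id=9, zone=GN): no match → dropped.
- l row (cust_id=1, zone=RF): no match → dropped.
- l row (cust_id=5, zone=GN): matches 1 r row(s) → 1 output row(s).
- l row (cust_id=1, zone=RF): no match → dropped.
- l row (cust_id=5, zone=RF): matches 1 r row(s) → 1 output row(s).
- l row (cust_id=5, zone=RF): matches 1 r row(s) → 1 output row(s).
Total: 4 rows.

4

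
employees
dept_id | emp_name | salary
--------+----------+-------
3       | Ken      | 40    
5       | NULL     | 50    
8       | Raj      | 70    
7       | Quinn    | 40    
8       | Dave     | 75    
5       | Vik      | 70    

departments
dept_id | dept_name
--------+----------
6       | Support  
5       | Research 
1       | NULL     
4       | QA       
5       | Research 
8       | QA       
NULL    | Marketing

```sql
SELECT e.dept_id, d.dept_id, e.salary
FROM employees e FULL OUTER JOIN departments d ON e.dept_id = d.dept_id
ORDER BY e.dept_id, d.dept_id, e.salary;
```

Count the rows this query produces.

FULL OUTER JOIN keeps every row from both sides; unmatched rows get NULL for the other side's columns.
Matching on e.dept_id = d.dept_id. A NULL in a compared column never satisfies the condition.
- e row (dept_id=3): no match → kept, d columns NULL.
- e row (dept_id=5): matches 2 d row(s) → 2 output row(s).
- e row (dept_id=8): matches 1 d row(s) → 1 output row(s).
- e row (dept_id=7): no match → kept, d columns NULL.
- e row (dept_id=8): matches 1 d row(s) → 1 output row(s).
- e row (dept_id=5): matches 2 d row(s) → 2 output row(s).
- plus 4 unmatched d row(s), each kept with NULL e columns.
Total: 6 matched + 6 padded = 12 rows.

12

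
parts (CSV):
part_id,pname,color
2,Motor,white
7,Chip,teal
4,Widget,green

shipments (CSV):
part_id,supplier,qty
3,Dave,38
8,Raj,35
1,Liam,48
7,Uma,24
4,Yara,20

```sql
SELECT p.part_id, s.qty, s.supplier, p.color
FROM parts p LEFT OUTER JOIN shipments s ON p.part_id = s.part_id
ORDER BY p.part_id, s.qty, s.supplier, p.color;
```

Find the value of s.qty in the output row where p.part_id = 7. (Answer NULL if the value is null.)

24

LEFT JOIN keeps every row from `parts`; unmatched rows get NULL for `shipments`'s columns.
Matching on p.part_id = s.part_id.
- p (part_id=2) has no partner → padded with NULL.
- p (part_id=7) pairs with 1 row(s) of s.
- p (part_id=4) pairs with 1 row(s) of s.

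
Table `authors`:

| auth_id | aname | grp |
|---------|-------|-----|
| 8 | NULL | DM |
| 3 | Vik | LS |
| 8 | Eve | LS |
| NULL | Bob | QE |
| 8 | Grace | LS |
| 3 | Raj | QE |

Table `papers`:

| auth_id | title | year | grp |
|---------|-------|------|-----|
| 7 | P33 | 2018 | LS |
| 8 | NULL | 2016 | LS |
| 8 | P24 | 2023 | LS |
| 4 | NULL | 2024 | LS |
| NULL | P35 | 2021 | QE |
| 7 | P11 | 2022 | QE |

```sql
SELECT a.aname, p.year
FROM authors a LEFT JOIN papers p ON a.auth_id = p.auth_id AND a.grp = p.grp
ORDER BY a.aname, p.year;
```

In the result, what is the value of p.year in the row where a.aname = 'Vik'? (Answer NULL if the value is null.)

NULL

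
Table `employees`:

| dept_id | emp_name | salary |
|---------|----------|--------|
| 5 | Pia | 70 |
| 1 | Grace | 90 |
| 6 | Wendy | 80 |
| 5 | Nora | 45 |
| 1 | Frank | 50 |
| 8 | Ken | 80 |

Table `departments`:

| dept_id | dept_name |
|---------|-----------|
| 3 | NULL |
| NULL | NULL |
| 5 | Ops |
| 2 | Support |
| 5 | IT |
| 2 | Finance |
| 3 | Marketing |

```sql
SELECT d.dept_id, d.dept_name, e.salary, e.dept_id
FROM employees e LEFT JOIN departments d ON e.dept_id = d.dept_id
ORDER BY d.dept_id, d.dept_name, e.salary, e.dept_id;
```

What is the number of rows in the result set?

LEFT JOIN keeps every row from `employees`; unmatched rows get NULL for `departments`'s columns.
Matching on e.dept_id = d.dept_id. A NULL in a compared column never satisfies the condition.
- e[0] dept_id=5 → 2 match(es) in d → 2 row(s).
- e[1] dept_id=1 → no match; kept with NULLs on the d side.
- e[2] dept_id=6 → no match; kept with NULLs on the d side.
- e[3] dept_id=5 → 2 match(es) in d → 2 row(s).
- e[4] dept_id=1 → no match; kept with NULLs on the d side.
- e[5] dept_id=8 → no match; kept with NULLs on the d side.
Total: 4 matched + 4 padded = 8 rows.

8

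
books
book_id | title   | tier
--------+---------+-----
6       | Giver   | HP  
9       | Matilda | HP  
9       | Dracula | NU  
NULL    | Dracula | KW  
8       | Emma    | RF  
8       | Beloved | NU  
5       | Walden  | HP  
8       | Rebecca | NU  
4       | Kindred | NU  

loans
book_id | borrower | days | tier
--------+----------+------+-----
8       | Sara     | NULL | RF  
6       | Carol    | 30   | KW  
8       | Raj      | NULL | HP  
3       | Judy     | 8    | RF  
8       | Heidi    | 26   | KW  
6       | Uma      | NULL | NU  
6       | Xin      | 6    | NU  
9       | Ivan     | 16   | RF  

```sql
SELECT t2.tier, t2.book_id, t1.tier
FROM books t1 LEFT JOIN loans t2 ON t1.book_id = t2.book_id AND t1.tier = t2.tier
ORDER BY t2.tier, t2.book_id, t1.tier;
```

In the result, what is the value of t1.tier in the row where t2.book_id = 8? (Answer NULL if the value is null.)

RF

LEFT JOIN keeps every row from `books`; unmatched rows get NULL for `loans`'s columns.
Matching on t1.book_id = t2.book_id AND t1.tier = t2.tier. A NULL in a compared column never satisfies the condition.
- book_id=6, tier=HP: no t2 row matches, row kept with t2 columns NULL.
- book_id=9, tier=HP: no t2 row matches, row kept with t2 columns NULL.
- book_id=9, tier=NU: no t2 row matches, row kept with t2 columns NULL.
- book_id=NULL, tier=KW: no t2 row matches, row kept with t2 columns NULL.
- book_id=8, tier=RF: 1 matching t2 row(s), so 1 row(s) emitted.
- book_id=8, tier=NU: no t2 row matches, row kept with t2 columns NULL.
- book_id=5, tier=HP: no t2 row matches, row kept with t2 columns NULL.
- book_id=8, tier=NU: no t2 row matches, row kept with t2 columns NULL.
- book_id=4, tier=NU: no t2 row matches, row kept with t2 columns NULL.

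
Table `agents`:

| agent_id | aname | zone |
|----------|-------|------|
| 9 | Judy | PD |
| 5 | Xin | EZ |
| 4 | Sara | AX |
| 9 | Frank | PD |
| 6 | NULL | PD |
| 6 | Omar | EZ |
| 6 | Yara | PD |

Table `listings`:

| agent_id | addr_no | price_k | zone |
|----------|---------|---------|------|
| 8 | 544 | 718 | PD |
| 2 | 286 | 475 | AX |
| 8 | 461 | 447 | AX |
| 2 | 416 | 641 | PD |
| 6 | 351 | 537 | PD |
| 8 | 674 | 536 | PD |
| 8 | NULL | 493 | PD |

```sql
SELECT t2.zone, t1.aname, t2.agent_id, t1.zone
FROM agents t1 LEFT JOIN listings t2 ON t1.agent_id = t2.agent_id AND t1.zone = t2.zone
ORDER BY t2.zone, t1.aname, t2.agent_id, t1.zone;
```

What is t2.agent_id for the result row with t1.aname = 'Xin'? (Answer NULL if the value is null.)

NULL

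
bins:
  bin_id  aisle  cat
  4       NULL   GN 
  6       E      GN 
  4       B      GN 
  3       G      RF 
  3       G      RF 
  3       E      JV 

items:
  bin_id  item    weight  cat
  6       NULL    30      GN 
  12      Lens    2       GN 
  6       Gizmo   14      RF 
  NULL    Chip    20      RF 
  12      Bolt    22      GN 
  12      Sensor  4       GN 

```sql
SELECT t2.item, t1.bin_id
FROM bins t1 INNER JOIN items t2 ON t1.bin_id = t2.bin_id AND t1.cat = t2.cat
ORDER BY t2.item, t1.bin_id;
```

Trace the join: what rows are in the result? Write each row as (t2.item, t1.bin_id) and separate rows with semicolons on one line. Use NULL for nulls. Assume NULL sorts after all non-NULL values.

INNER JOIN keeps only pairs where the ON condition holds.
Matching on t1.bin_id = t2.bin_id AND t1.cat = t2.cat. A NULL in a compared column never satisfies the condition.
Matched pairs: 1.

(NULL, 6)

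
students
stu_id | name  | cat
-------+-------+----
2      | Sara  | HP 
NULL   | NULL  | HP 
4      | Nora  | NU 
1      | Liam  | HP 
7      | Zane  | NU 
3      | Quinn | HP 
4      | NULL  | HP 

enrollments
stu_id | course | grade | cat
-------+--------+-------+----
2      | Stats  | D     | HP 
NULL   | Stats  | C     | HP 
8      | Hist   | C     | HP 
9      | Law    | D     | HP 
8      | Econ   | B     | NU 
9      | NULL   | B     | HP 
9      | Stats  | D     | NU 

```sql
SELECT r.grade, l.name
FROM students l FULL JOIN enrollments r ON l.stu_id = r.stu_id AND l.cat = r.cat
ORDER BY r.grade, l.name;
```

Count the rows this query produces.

13

FULL OUTER JOIN keeps every row from both sides; unmatched rows get NULL for the other side's columns.
Matching on l.stu_id = r.stu_id AND l.cat = r.cat. A NULL in a compared column never satisfies the condition.
Matched pairs: 1; unmatched l rows kept: 6; unmatched r rows kept: 6.
Total: 1 matched + 12 padded = 13 rows.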